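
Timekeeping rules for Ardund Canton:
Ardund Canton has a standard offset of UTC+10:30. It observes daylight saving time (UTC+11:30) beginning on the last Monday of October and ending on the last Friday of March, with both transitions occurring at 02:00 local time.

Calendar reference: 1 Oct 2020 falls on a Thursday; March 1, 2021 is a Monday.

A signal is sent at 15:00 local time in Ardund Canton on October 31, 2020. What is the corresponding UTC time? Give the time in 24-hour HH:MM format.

03:30

1 October 2020 is a Thursday, so Mondays fall on 5, 12, 19, 26; the last is October 26.
1 March 2021 is a Monday, so Fridays fall on 5, 12, 19, 26; the last is March 26.
Daylight saving runs 26 October 2020 – 26 March 2021; October 31, 2020 is inside that window, so Ardund Canton is at UTC+11:30.
15:00 local − 11h30m = 03:30 UTC.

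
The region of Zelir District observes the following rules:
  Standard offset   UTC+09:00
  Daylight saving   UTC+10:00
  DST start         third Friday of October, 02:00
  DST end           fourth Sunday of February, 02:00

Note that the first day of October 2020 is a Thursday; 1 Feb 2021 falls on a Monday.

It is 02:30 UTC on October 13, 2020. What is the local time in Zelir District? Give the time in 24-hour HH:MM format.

11:30

1 October 2020 is a Thursday, so the first Friday is October 2 and the third is October 16.
1 February 2021 is a Monday, so the first Sunday is February 7 and the fourth is February 28.
At the standard offset (UTC+09:00), 02:30 UTC + 9h = 11:30 Zelir District standard time.
The standard-time date in Zelir District, October 13, 2020, is outside the daylight-saving period (16 October 2020 – 28 February 2021), so Zelir District is on standard time, UTC+09:00.
02:30 UTC + 9h = 11:30 local.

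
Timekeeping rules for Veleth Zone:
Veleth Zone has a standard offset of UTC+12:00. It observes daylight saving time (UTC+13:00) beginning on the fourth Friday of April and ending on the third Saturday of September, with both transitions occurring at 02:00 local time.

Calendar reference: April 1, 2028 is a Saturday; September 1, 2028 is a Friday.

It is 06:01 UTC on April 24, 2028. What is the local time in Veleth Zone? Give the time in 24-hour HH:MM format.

18:01

1 April 2028 is a Saturday, so the first Friday is April 7 and the fourth is April 28.
1 September 2028 is a Friday, so the first Saturday is September 2 and the third is September 16.
At the standard offset (UTC+12:00), 06:01 UTC + 12h = 18:01 Veleth Zone standard time.
The standard-time date in Veleth Zone, April 24, 2028, is outside the daylight-saving period (28 April – 16 September), so Veleth Zone is on standard time, UTC+12:00.
06:01 UTC + 12h = 18:01 local.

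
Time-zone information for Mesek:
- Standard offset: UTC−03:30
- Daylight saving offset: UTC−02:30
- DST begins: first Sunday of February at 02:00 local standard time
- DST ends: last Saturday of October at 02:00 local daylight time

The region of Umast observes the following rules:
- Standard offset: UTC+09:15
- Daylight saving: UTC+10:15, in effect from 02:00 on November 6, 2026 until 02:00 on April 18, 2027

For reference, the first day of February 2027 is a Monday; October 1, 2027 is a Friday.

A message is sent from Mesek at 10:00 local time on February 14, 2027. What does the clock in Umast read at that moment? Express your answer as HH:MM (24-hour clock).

1 February 2027 is a Monday, so the first Sunday is February 7.
1 October 2027 is a Friday, so Saturdays fall on 2, 9, 16, 23, 30; the last is October 30.
February 14, 2027 lies within the daylight-saving period (7 February – 30 October), so Mesek is on daylight time, UTC−02:30.
10:00 Mesek + 2h30m = 12:30 UTC.
At the standard offset (UTC+09:15), 12:30 UTC + 9h15m = 21:45 Umast standard time.
The standard-time date in Umast, February 14, 2027, lies within the daylight-saving period (6 November 2026 – 18 April 2027), so Umast is on daylight time, UTC+10:15.
12:30 UTC + 10h15m = 22:45 Umast.

22:45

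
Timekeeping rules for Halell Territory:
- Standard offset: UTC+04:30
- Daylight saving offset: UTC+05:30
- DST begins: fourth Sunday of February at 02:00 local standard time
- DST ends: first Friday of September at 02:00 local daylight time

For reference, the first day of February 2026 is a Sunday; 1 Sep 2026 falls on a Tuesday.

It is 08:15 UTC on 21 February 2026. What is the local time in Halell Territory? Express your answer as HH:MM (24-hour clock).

1 February 2026 is a Sunday, so the first Sunday is February 1 and the fourth is February 22.
1 September 2026 is a Tuesday, so the first Friday is September 4.
At the standard offset (UTC+04:30), 08:15 UTC + 4h30m = 12:45 Halell Territory standard time.
The standard-time date in Halell Territory, 21 February 2026, is outside the daylight-saving period (22 February – 4 September), so Halell Territory is on standard time, UTC+04:30.
08:15 UTC + 4h30m = 12:45 local.

12:45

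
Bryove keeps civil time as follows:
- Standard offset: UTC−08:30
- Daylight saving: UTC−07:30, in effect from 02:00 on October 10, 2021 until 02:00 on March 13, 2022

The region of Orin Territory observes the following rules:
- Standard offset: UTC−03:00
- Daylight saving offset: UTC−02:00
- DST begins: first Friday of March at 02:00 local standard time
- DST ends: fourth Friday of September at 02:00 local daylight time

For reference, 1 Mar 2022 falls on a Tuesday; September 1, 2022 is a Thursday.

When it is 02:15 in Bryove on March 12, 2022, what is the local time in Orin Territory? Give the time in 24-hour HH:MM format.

07:45

March 12, 2022 falls between 10 October 2021 and 13 March 2022, so daylight saving is in effect and Bryove is at UTC−07:30.
02:15 Bryove + 7h30m = 09:45 UTC.
1 March 2022 is a Tuesday, so the first Friday is March 4.
1 September 2022 is a Thursday, so the first Friday is September 2 and the fourth is September 23.
At the standard offset (UTC−03:00), 09:45 UTC − 3h = 06:45 Orin Territory standard time.
The standard-time date in Orin Territory, March 12, 2022, lies within the daylight-saving period (4 March – 23 September), so Orin Territory is on daylight time, UTC−02:00.
09:45 UTC − 2h = 07:45 Orin Territory.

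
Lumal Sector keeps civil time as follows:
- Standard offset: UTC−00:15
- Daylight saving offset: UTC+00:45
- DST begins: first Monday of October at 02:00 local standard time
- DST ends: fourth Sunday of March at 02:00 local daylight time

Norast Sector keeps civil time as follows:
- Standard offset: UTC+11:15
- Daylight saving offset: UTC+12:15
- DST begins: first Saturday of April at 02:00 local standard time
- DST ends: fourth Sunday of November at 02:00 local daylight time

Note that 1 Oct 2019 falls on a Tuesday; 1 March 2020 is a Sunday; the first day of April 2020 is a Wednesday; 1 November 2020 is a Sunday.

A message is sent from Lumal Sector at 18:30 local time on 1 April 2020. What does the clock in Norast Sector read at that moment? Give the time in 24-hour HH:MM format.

1 October 2019 is a Tuesday, so the first Monday is October 7.
1 March 2020 is a Sunday, so the first Sunday is March 1 and the fourth is March 22.
1 April 2020 does not fall between 7 October 2019 and 22 March 2020, so daylight saving is not in effect and Lumal Sector is at UTC−00:15.
18:30 Lumal Sector + 0h15m = 18:45 UTC.
1 April 2020 is a Wednesday, so the first Saturday is April 4.
1 November 2020 is a Sunday, so the first Sunday is November 1 and the fourth is November 22.
At the standard offset (UTC+11:15), 18:45 UTC + 11h15m = 06:00 Norast Sector standard time (rolling into the next day, 2 April 2020).
Daylight saving runs 4 April – 22 November; the standard-time date in Norast Sector, 2 April 2020, is outside that window, so Norast Sector is on standard time at UTC+11:15.
18:45 UTC + 11h15m = 06:00 Norast Sector (rolling into the next day, 2 April 2020).

06:00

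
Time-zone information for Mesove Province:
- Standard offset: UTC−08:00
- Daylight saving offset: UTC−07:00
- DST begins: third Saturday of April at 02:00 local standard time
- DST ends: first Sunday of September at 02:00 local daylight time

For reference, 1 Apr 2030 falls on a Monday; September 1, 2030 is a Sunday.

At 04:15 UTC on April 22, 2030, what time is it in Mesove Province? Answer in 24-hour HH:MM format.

21:15

1 April 2030 is a Monday, so the first Saturday is April 6 and the third is April 20.
1 September 2030 is a Sunday, so the first Sunday is September 1.
At the standard offset (UTC−08:00), 04:15 UTC − 8h = 20:15 Mesove Province standard time (rolling into the previous day, 21 April 2030).
The standard-time date in Mesove Province, April 21, 2030, falls between 20 April and 1 September, so daylight saving is in effect and Mesove Province is at UTC−07:00.
04:15 UTC − 7h = 21:15 local (rolling into the previous day, 21 April 2030).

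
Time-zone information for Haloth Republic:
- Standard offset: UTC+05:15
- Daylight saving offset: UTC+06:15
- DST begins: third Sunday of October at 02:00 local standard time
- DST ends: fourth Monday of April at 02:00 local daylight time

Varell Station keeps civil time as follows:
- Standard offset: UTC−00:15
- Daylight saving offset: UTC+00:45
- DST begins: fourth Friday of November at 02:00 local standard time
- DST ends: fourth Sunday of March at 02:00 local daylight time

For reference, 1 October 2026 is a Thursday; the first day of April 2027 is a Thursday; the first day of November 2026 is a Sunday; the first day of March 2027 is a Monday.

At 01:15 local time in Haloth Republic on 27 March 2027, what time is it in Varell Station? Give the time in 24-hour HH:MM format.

19:45

1 October 2026 is a Thursday, so the first Sunday is October 4 and the third is October 18.
1 April 2027 is a Thursday, so the first Monday is April 5 and the fourth is April 26.
27 March 2027 lies within the daylight-saving period (18 October 2026 – 26 April 2027), so Haloth Republic is on daylight time, UTC+06:15.
01:15 Haloth Republic − 6h15m = 19:00 UTC (rolling into the previous day, 26 March 2027).
1 November 2026 is a Sunday, so the first Friday is November 6 and the fourth is November 27.
1 March 2027 is a Monday, so the first Sunday is March 7 and the fourth is March 28.
At the standard offset (UTC−00:15), 19:00 UTC − 0h15m = 18:45 Varell Station standard time.
The standard-time date in Varell Station, 26 March 2027, falls between 27 November 2026 and 28 March 2027, so daylight saving is in effect and Varell Station is at UTC+00:45.
19:00 UTC + 0h45m = 19:45 Varell Station.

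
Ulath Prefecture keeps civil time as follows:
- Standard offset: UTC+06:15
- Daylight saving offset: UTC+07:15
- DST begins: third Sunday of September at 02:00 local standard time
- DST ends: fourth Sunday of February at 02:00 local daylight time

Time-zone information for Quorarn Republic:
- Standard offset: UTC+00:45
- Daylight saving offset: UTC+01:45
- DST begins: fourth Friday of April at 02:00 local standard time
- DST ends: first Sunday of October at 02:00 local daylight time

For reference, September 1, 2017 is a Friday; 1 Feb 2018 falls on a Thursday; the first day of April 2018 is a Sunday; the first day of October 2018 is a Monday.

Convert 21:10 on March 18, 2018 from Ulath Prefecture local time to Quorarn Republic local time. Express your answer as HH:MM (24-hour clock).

15:40

1 September 2017 is a Friday, so the first Sunday is September 3 and the third is September 17.
1 February 2018 is a Thursday, so the first Sunday is February 4 and the fourth is February 25.
March 18, 2018 is outside the daylight-saving period (17 September 2017 – 25 February 2018), so Ulath Prefecture is on standard time, UTC+06:15.
21:10 Ulath Prefecture − 6h15m = 14:55 UTC.
1 April 2018 is a Sunday, so the first Friday is April 6 and the fourth is April 27.
1 October 2018 is a Monday, so the first Sunday is October 7.
At the standard offset (UTC+00:45), 14:55 UTC + 0h45m = 15:40 Quorarn Republic standard time.
Daylight saving runs 27 April – 7 October; the standard-time date in Quorarn Republic, March 18, 2018, is outside that window, so Quorarn Republic is on standard time at UTC+00:45.
14:55 UTC + 0h45m = 15:40 Quorarn Republic.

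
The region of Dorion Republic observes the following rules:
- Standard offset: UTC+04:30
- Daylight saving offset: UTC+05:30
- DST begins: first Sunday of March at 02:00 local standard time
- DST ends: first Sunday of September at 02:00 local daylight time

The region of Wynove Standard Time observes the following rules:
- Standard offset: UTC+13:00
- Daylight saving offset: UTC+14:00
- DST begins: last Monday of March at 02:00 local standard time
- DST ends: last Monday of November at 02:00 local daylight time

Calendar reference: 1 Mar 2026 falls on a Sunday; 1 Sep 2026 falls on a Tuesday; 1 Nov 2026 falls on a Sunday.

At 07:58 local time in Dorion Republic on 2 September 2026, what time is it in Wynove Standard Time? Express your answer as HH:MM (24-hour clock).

16:28

1 March 2026 is a Sunday, so the first Sunday is March 1.
1 September 2026 is a Tuesday, so the first Sunday is September 6.
2 September 2026 falls between 1 March and 6 September, so daylight saving is in effect and Dorion Republic is at UTC+05:30.
07:58 Dorion Republic − 5h30m = 02:28 UTC.
1 March 2026 is a Sunday, so Mondays fall on 2, 9, 16, 23, 30; the last is March 30.
1 November 2026 is a Sunday, so Mondays fall on 2, 9, 16, 23, 30; the last is November 30.
At the standard offset (UTC+13:00), 02:28 UTC + 13h = 15:28 Wynove Standard Time standard time.
The standard-time date in Wynove Standard Time, 2 September 2026, lies within the daylight-saving period (30 March – 30 November), so Wynove Standard Time is on daylight time, UTC+14:00.
02:28 UTC + 14h = 16:28 Wynove Standard Time.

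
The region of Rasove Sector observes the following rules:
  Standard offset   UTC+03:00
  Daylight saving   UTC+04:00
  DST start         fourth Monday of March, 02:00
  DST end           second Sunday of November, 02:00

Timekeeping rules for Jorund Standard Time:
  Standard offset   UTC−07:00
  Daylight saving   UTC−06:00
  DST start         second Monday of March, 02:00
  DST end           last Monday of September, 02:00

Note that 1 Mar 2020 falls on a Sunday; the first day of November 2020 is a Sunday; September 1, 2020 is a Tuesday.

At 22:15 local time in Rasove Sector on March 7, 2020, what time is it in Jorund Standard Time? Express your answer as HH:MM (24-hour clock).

12:15

1 March 2020 is a Sunday, so the first Monday is March 2 and the fourth is March 23.
1 November 2020 is a Sunday, so the first Sunday is November 1 and the second is November 8.
March 7, 2020 does not fall between 23 March and 8 November, so daylight saving is not in effect and Rasove Sector is at UTC+03:00.
22:15 Rasove Sector − 3h = 19:15 UTC.
1 March 2020 is a Sunday, so the first Monday is March 2 and the second is March 9.
1 September 2020 is a Tuesday, so Mondays fall on 7, 14, 21, 28; the last is September 28.
At the standard offset (UTC−07:00), 19:15 UTC − 7h = 12:15 Jorund Standard Time standard time.
Daylight saving runs 9 March – 28 September; the standard-time date in Jorund Standard Time, March 7, 2020, is outside that window, so Jorund Standard Time is on standard time at UTC−07:00.
19:15 UTC − 7h = 12:15 Jorund Standard Time.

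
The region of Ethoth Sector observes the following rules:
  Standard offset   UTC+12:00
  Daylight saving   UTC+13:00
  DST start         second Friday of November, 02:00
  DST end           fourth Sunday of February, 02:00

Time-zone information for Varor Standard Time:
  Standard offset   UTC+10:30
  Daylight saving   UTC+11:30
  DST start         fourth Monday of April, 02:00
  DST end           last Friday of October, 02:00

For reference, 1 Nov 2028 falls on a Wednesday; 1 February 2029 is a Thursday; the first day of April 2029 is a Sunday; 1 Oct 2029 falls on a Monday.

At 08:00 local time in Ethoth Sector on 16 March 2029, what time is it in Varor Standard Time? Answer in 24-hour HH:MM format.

1 November 2028 is a Wednesday, so the first Friday is November 3 and the second is November 10.
1 February 2029 is a Thursday, so the first Sunday is February 4 and the fourth is February 25.
Daylight saving runs 10 November 2028 – 25 February 2029; 16 March 2029 is outside that window, so Ethoth Sector is on standard time at UTC+12:00.
08:00 Ethoth Sector − 12h = 20:00 UTC (rolling into the previous day, 15 March 2029).
1 April 2029 is a Sunday, so the first Monday is April 2 and the fourth is April 23.
1 October 2029 is a Monday, so Fridays fall on 5, 12, 19, 26; the last is October 26.
At the standard offset (UTC+10:30), 20:00 UTC + 10h30m = 06:30 Varor Standard Time standard time (rolling into the next day, 16 March 2029).
The standard-time date in Varor Standard Time, 16 March 2029, is outside the daylight-saving period (23 April – 26 October), so Varor Standard Time is on standard time, UTC+10:30.
20:00 UTC + 10h30m = 06:30 Varor Standard Time (rolling into the next day, 16 March 2029).

06:30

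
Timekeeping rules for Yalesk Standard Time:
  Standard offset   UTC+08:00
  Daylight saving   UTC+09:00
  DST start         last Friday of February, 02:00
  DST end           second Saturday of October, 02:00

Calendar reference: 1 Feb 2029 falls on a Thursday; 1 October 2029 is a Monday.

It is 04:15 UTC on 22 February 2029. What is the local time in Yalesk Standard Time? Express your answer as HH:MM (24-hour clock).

12:15

1 February 2029 is a Thursday, so Fridays fall on 2, 9, 16, 23; the last is February 23.
1 October 2029 is a Monday, so the first Saturday is October 6 and the second is October 13.
At the standard offset (UTC+08:00), 04:15 UTC + 8h = 12:15 Yalesk Standard Time standard time.
The standard-time date in Yalesk Standard Time, 22 February 2029, is outside the daylight-saving period (23 February – 13 October), so Yalesk Standard Time is on standard time, UTC+08:00.
04:15 UTC + 8h = 12:15 local.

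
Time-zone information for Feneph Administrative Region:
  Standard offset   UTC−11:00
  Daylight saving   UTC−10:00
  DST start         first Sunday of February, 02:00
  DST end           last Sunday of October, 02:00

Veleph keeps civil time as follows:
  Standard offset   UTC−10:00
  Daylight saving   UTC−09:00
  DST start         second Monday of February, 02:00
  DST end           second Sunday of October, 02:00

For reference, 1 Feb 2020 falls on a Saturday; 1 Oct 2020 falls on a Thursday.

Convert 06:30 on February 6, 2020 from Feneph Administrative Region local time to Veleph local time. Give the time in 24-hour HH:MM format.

1 February 2020 is a Saturday, so the first Sunday is February 2.
1 October 2020 is a Thursday, so Sundays fall on 4, 11, 18, 25; the last is October 25.
Daylight saving runs 2 February – 25 October; February 6, 2020 is inside that window, so Feneph Administrative Region is at UTC−10:00.
06:30 Feneph Administrative Region + 10h = 16:30 UTC.
1 February 2020 is a Saturday, so the first Monday is February 3 and the second is February 10.
1 October 2020 is a Thursday, so the first Sunday is October 4 and the second is October 11.
At the standard offset (UTC−10:00), 16:30 UTC − 10h = 06:30 Veleph standard time.
Daylight saving runs 10 February – 11 October; the standard-time date in Veleph, February 6, 2020, is outside that window, so Veleph is on standard time at UTC−10:00.
16:30 UTC − 10h = 06:30 Veleph.

06:30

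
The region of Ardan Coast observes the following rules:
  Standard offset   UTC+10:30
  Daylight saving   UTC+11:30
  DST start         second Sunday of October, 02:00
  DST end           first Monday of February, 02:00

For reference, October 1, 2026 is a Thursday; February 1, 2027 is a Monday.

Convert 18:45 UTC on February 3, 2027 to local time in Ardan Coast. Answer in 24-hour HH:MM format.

1 October 2026 is a Thursday, so the first Sunday is October 4 and the second is October 11.
1 February 2027 is a Monday, so the first Monday is February 1.
At the standard offset (UTC+10:30), 18:45 UTC + 10h30m = 05:15 Ardan Coast standard time (rolling into the next day, 4 February 2027).
The standard-time date in Ardan Coast, February 4, 2027, does not fall between 11 October 2026 and 1 February 2027, so daylight saving is not in effect and Ardan Coast is at UTC+10:30.
18:45 UTC + 10h30m = 05:15 local (rolling into the next day, 4 February 2027).

05:15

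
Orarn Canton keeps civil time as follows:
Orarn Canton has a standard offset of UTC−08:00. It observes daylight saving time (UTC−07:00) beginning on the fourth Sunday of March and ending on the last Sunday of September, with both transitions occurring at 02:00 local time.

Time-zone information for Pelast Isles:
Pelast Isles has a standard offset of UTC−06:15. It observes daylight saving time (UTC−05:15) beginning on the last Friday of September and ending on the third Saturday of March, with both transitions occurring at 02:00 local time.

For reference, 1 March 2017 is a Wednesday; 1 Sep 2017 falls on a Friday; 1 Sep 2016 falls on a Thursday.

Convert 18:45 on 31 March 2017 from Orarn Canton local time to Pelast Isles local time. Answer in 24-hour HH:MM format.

19:30

1 March 2017 is a Wednesday, so the first Sunday is March 5 and the fourth is March 26.
1 September 2017 is a Friday, so Sundays fall on 3, 10, 17, 24; the last is September 24.
31 March 2017 lies within the daylight-saving period (26 March – 24 September), so Orarn Canton is on daylight time, UTC−07:00.
18:45 Orarn Canton + 7h = 01:45 UTC (rolling into the next day, 1 April 2017).
1 September 2016 is a Thursday, so Fridays fall on 2, 9, 16, 23, 30; the last is September 30.
1 March 2017 is a Wednesday, so the first Saturday is March 4 and the third is March 18.
At the standard offset (UTC−06:15), 01:45 UTC − 6h15m = 19:30 Pelast Isles standard time (rolling into the previous day, 31 March 2017).
The standard-time date in Pelast Isles, 31 March 2017, does not fall between 30 September 2016 and 18 March 2017, so daylight saving is not in effect and Pelast Isles is at UTC−06:15.
01:45 UTC − 6h15m = 19:30 Pelast Isles (rolling into the previous day, 31 March 2017).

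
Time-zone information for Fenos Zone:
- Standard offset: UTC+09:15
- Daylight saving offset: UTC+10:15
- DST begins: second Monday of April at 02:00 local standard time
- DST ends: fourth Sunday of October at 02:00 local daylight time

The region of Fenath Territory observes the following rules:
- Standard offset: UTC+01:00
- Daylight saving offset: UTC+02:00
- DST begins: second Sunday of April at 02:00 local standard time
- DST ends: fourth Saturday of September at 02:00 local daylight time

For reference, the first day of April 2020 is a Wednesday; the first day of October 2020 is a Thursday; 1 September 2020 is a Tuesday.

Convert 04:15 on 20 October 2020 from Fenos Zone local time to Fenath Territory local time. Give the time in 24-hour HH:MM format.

19:00

1 April 2020 is a Wednesday, so the first Monday is April 6 and the second is April 13.
1 October 2020 is a Thursday, so the first Sunday is October 4 and the fourth is October 25.
20 October 2020 lies within the daylight-saving period (13 April – 25 October), so Fenos Zone is on daylight time, UTC+10:15.
04:15 Fenos Zone − 10h15m = 18:00 UTC (rolling into the previous day, 19 October 2020).
1 April 2020 is a Wednesday, so the first Sunday is April 5 and the second is April 12.
1 September 2020 is a Tuesday, so the first Saturday is September 5 and the fourth is September 26.
At the standard offset (UTC+01:00), 18:00 UTC + 1h = 19:00 Fenath Territory standard time.
The standard-time date in Fenath Territory, 19 October 2020, does not fall between 12 April and 26 September, so daylight saving is not in effect and Fenath Territory is at UTC+01:00.
18:00 UTC + 1h = 19:00 Fenath Territory.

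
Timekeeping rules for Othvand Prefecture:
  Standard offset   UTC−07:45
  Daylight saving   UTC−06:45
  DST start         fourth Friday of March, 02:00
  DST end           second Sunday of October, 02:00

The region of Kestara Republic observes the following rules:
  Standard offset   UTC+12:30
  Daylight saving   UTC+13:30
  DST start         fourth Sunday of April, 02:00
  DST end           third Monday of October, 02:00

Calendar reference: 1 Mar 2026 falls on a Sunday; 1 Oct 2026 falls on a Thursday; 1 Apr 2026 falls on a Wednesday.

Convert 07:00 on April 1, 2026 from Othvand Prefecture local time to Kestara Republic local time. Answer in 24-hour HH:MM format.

1 March 2026 is a Sunday, so the first Friday is March 6 and the fourth is March 27.
1 October 2026 is a Thursday, so the first Sunday is October 4 and the second is October 11.
April 1, 2026 falls between 27 March and 11 October, so daylight saving is in effect and Othvand Prefecture is at UTC−06:45.
07:00 Othvand Prefecture + 6h45m = 13:45 UTC.
1 April 2026 is a Wednesday, so the first Sunday is April 5 and the fourth is April 26.
1 October 2026 is a Thursday, so the first Monday is October 5 and the third is October 19.
At the standard offset (UTC+12:30), 13:45 UTC + 12h30m = 02:15 Kestara Republic standard time (rolling into the next day, 2 April 2026).
The standard-time date in Kestara Republic, April 2, 2026, does not fall between 26 April and 19 October, so daylight saving is not in effect and Kestara Republic is at UTC+12:30.
13:45 UTC + 12h30m = 02:15 Kestara Republic (rolling into the next day, 2 April 2026).

02:15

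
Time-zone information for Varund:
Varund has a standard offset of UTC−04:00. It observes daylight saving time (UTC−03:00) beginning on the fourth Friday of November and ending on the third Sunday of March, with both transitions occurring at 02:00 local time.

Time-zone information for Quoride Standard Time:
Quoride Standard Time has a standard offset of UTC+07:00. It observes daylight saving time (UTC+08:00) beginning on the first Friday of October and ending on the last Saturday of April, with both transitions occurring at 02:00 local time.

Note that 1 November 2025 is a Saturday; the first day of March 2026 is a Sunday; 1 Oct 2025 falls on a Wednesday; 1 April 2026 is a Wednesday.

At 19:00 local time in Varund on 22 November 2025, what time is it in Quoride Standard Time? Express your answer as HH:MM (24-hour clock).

07:00

1 November 2025 is a Saturday, so the first Friday is November 7 and the fourth is November 28.
1 March 2026 is a Sunday, so the first Sunday is March 1 and the third is March 15.
Daylight saving runs 28 November 2025 – 15 March 2026; 22 November 2025 is outside that window, so Varund is on standard time at UTC−04:00.
19:00 Varund + 4h = 23:00 UTC.
1 October 2025 is a Wednesday, so the first Friday is October 3.
1 April 2026 is a Wednesday, so Saturdays fall on 4, 11, 18, 25; the last is April 25.
At the standard offset (UTC+07:00), 23:00 UTC + 7h = 06:00 Quoride Standard Time standard time (rolling into the next day, 23 November 2025).
The standard-time date in Quoride Standard Time, 23 November 2025, falls between 3 October 2025 and 25 April 2026, so daylight saving is in effect and Quoride Standard Time is at UTC+08:00.
23:00 UTC + 8h = 07:00 Quoride Standard Time (rolling into the next day, 23 November 2025).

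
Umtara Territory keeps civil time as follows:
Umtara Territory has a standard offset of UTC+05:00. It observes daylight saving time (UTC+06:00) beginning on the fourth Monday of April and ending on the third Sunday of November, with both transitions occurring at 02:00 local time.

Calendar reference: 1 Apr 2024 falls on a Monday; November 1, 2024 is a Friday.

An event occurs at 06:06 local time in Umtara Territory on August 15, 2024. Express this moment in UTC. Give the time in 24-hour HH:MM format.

00:06

1 April 2024 is a Monday, so the first Monday is April 1 and the fourth is April 22.
1 November 2024 is a Friday, so the first Sunday is November 3 and the third is November 17.
August 15, 2024 falls between 22 April and 17 November, so daylight saving is in effect and Umtara Territory is at UTC+06:00.
06:06 local − 6h = 00:06 UTC.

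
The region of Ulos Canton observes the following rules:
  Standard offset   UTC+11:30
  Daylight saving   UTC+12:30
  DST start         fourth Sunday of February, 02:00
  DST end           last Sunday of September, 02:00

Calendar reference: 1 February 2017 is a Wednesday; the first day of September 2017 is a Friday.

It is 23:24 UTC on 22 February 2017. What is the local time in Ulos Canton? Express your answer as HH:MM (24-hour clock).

10:54

1 February 2017 is a Wednesday, so the first Sunday is February 5 and the fourth is February 26.
1 September 2017 is a Friday, so Sundays fall on 3, 10, 17, 24; the last is September 24.
At the standard offset (UTC+11:30), 23:24 UTC + 11h30m = 10:54 Ulos Canton standard time (rolling into the next day, 23 February 2017).
The standard-time date in Ulos Canton, 23 February 2017, does not fall between 26 February and 24 September, so daylight saving is not in effect and Ulos Canton is at UTC+11:30.
23:24 UTC + 11h30m = 10:54 local (rolling into the next day, 23 February 2017).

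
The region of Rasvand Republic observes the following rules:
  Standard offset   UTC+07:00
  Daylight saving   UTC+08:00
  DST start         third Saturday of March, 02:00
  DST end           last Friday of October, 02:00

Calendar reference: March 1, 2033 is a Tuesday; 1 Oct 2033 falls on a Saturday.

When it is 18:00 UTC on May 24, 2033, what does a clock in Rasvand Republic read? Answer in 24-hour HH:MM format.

1 March 2033 is a Tuesday, so the first Saturday is March 5 and the third is March 19.
1 October 2033 is a Saturday, so Fridays fall on 7, 14, 21, 28; the last is October 28.
At the standard offset (UTC+07:00), 18:00 UTC + 7h = 01:00 Rasvand Republic standard time (rolling into the next day, 25 May 2033).
The standard-time date in Rasvand Republic, May 25, 2033, lies within the daylight-saving period (19 March – 28 October), so Rasvand Republic is on daylight time, UTC+08:00.
18:00 UTC + 8h = 02:00 local (rolling into the next day, 25 May 2033).

02:00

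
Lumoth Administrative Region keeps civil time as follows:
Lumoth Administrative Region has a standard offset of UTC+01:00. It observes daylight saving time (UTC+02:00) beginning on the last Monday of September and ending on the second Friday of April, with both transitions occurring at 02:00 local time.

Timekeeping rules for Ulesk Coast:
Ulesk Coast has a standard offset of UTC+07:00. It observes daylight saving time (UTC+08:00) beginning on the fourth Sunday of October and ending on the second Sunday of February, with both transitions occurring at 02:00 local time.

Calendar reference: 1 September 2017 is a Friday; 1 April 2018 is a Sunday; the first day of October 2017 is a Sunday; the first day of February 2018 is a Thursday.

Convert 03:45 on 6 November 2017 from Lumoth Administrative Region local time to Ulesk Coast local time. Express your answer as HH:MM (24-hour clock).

09:45

1 September 2017 is a Friday, so Mondays fall on 4, 11, 18, 25; the last is September 25.
1 April 2018 is a Sunday, so the first Friday is April 6 and the second is April 13.
Daylight saving runs 25 September 2017 – 13 April 2018; 6 November 2017 is inside that window, so Lumoth Administrative Region is at UTC+02:00.
03:45 Lumoth Administrative Region − 2h = 01:45 UTC.
1 October 2017 is a Sunday, so the first Sunday is October 1 and the fourth is October 22.
1 February 2018 is a Thursday, so the first Sunday is February 4 and the second is February 11.
At the standard offset (UTC+07:00), 01:45 UTC + 7h = 08:45 Ulesk Coast standard time.
The standard-time date in Ulesk Coast, 6 November 2017, lies within the daylight-saving period (22 October 2017 – 11 February 2018), so Ulesk Coast is on daylight time, UTC+08:00.
01:45 UTC + 8h = 09:45 Ulesk Coast.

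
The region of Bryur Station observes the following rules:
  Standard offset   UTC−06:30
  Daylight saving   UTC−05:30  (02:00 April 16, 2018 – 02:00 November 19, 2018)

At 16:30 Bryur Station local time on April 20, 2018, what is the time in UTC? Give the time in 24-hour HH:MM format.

Daylight saving runs 16 April – 19 November; April 20, 2018 is inside that window, so Bryur Station is at UTC−05:30.
16:30 local + 5h30m = 22:00 UTC.

22:00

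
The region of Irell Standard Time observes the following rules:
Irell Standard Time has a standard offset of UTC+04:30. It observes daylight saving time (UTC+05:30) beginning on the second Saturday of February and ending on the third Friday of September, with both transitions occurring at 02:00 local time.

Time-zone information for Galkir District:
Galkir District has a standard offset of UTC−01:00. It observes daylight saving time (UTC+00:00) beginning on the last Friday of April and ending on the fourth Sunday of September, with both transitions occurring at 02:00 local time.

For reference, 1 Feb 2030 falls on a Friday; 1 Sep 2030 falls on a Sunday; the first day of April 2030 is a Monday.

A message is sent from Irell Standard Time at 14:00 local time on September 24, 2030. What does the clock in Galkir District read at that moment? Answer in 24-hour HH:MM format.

08:30

1 February 2030 is a Friday, so the first Saturday is February 2 and the second is February 9.
1 September 2030 is a Sunday, so the first Friday is September 6 and the third is September 20.
September 24, 2030 is outside the daylight-saving period (9 February – 20 September), so Irell Standard Time is on standard time, UTC+04:30.
14:00 Irell Standard Time − 4h30m = 09:30 UTC.
1 April 2030 is a Monday, so Fridays fall on 5, 12, 19, 26; the last is April 26.
1 September 2030 is a Sunday, so the first Sunday is September 1 and the fourth is September 22.
At the standard offset (UTC−01:00), 09:30 UTC − 1h = 08:30 Galkir District standard time.
Daylight saving runs 26 April – 22 September; the standard-time date in Galkir District, September 24, 2030, is outside that window, so Galkir District is on standard time at UTC−01:00.
09:30 UTC − 1h = 08:30 Galkir District.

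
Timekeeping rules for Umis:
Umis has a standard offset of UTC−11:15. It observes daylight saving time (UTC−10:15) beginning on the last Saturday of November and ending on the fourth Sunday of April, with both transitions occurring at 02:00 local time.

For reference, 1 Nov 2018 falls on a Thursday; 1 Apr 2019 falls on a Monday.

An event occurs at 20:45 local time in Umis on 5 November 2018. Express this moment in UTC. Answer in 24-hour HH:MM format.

08:00

1 November 2018 is a Thursday, so Saturdays fall on 3, 10, 17, 24; the last is November 24.
1 April 2019 is a Monday, so the first Sunday is April 7 and the fourth is April 28.
Daylight saving runs 24 November 2018 – 28 April 2019; 5 November 2018 is outside that window, so Umis is on standard time at UTC−11:15.
20:45 local + 11h15m = 08:00 UTC (rolling into the next day, 6 November 2018).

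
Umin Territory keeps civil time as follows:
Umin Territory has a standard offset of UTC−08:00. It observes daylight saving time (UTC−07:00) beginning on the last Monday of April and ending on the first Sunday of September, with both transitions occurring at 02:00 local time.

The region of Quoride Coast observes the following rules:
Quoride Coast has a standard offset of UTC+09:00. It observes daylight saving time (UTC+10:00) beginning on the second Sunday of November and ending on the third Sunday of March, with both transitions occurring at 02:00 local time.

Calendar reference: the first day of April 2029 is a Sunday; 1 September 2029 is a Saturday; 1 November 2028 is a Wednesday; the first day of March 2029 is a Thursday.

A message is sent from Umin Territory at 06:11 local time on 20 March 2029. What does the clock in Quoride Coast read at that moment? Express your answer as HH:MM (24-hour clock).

1 April 2029 is a Sunday, so Mondays fall on 2, 9, 16, 23, 30; the last is April 30.
1 September 2029 is a Saturday, so the first Sunday is September 2.
Daylight saving runs 30 April – 2 September; 20 March 2029 is outside that window, so Umin Territory is on standard time at UTC−08:00.
06:11 Umin Territory + 8h = 14:11 UTC.
1 November 2028 is a Wednesday, so the first Sunday is November 5 and the second is November 12.
1 March 2029 is a Thursday, so the first Sunday is March 4 and the third is March 18.
At the standard offset (UTC+09:00), 14:11 UTC + 9h = 23:11 Quoride Coast standard time.
The standard-time date in Quoride Coast, 20 March 2029, does not fall between 12 November 2028 and 18 March 2029, so daylight saving is not in effect and Quoride Coast is at UTC+09:00.
14:11 UTC + 9h = 23:11 Quoride Coast.

23:11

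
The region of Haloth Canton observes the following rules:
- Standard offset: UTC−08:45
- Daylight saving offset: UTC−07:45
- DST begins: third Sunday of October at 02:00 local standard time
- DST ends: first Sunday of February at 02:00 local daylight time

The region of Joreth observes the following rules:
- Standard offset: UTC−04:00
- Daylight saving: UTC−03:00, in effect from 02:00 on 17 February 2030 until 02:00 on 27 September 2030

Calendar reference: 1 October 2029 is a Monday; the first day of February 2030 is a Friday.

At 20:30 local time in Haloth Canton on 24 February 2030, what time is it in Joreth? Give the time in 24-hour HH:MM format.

1 October 2029 is a Monday, so the first Sunday is October 7 and the third is October 21.
1 February 2030 is a Friday, so the first Sunday is February 3.
24 February 2030 does not fall between 21 October 2029 and 3 February 2030, so daylight saving is not in effect and Haloth Canton is at UTC−08:45.
20:30 Haloth Canton + 8h45m = 05:15 UTC (rolling into the next day, 25 February 2030).
At the standard offset (UTC−04:00), 05:15 UTC − 4h = 01:15 Joreth standard time.
Daylight saving runs 17 February – 27 September; the standard-time date in Joreth, 25 February 2030, is inside that window, so Joreth is at UTC−03:00.
05:15 UTC − 3h = 02:15 Joreth.

02:15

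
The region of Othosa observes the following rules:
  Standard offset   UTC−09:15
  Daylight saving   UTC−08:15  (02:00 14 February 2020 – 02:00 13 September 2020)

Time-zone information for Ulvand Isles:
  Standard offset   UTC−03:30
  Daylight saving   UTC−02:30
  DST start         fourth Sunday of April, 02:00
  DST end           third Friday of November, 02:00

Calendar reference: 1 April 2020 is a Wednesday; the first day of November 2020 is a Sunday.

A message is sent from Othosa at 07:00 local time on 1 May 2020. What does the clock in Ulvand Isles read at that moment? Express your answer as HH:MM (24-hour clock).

1 May 2020 lies within the daylight-saving period (14 February – 13 September), so Othosa is on daylight time, UTC−08:15.
07:00 Othosa + 8h15m = 15:15 UTC.
1 April 2020 is a Wednesday, so the first Sunday is April 5 and the fourth is April 26.
1 November 2020 is a Sunday, so the first Friday is November 6 and the third is November 20.
At the standard offset (UTC−03:30), 15:15 UTC − 3h30m = 11:45 Ulvand Isles standard time.
The standard-time date in Ulvand Isles, 1 May 2020, falls between 26 April and 20 November, so daylight saving is in effect and Ulvand Isles is at UTC−02:30.
15:15 UTC − 2h30m = 12:45 Ulvand Isles.

12:45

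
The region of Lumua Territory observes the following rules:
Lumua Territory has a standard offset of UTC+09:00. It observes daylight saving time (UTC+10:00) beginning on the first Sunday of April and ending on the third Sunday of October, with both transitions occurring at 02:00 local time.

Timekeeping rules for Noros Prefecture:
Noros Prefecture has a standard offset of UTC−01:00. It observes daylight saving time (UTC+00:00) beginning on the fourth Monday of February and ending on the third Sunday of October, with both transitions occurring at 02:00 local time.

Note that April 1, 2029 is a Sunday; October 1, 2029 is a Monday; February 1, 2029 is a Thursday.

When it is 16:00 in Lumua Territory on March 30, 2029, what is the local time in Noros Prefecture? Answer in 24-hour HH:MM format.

07:00

1 April 2029 is a Sunday, so the first Sunday is April 1.
1 October 2029 is a Monday, so the first Sunday is October 7 and the third is October 21.
March 30, 2029 is outside the daylight-saving period (1 April – 21 October), so Lumua Territory is on standard time, UTC+09:00.
16:00 Lumua Territory − 9h = 07:00 UTC.
1 February 2029 is a Thursday, so the first Monday is February 5 and the fourth is February 26.
1 October 2029 is a Monday, so the first Sunday is October 7 and the third is October 21.
At the standard offset (UTC−01:00), 07:00 UTC − 1h = 06:00 Noros Prefecture standard time.
The standard-time date in Noros Prefecture, March 30, 2029, lies within the daylight-saving period (26 February – 21 October), so Noros Prefecture is on daylight time, UTC+00:00.
07:00 UTC + 0h = 07:00 Noros Prefecture.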